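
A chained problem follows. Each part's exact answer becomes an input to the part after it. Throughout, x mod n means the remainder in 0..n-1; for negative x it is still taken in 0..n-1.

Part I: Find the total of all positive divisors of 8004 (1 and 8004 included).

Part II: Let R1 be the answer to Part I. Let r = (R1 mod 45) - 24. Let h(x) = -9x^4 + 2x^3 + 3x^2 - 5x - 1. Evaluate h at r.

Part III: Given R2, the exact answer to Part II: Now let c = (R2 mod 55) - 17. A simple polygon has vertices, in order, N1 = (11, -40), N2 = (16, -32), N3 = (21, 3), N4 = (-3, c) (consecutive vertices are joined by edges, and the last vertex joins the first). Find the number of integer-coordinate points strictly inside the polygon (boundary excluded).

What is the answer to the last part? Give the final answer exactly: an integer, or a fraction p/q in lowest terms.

Part I: 8004 = 2^2 * 3 * 23 * 29; sigma = (1 + 2 + 4) * (1 + 3) * (1 + 23) * (1 + 29) = 7 * 4 * 24 * 30 = 20160; answer 20160
Part II: R1 = 20160; r = -24; -9*(-24)^4 + 2*(-24)^3 + 3*(-24)^2 - 5*(-24)^1 - 1 = (-2985984) + (-27648) + (1728) + (120) + (-1) = -3011785; answer -3011785
Part III: R2 = -3011785; c = -2; cross terms: (11*-32 - 16*-40)=288, (16*3 - 21*-32)=720, (21*-2 - -3*3)=-33, (-3*-40 - 11*-2)=142; twice the area = |1117| = 1117; area = 1117/2; boundary points = 1 + 5 + 1 + 2 = 9; strictly interior points = area - boundary/2 + 1 = 555; answer 555

555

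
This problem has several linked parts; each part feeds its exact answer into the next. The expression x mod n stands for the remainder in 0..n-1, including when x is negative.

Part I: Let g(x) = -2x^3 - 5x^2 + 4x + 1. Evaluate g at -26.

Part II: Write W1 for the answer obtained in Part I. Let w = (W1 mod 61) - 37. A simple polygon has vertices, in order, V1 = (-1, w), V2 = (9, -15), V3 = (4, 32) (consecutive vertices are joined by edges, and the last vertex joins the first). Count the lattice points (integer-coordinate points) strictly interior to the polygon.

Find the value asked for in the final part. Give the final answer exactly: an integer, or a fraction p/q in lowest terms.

264

Part I: -2*(-26)^3 - 5*(-26)^2 + 4*(-26)^1 + 1 = (35152) + (-3380) + (-104) + (1) = 31669; answer 31669
Part II: W1 = 31669; w = -27; cross terms: (-1*-15 - 9*-27)=258, (9*32 - 4*-15)=348, (4*-27 - -1*32)=-76; twice the area = |530| = 530; area = 265; boundary points = 2 + 1 + 1 = 4; strictly interior points = area - boundary/2 + 1 = 264; answer 264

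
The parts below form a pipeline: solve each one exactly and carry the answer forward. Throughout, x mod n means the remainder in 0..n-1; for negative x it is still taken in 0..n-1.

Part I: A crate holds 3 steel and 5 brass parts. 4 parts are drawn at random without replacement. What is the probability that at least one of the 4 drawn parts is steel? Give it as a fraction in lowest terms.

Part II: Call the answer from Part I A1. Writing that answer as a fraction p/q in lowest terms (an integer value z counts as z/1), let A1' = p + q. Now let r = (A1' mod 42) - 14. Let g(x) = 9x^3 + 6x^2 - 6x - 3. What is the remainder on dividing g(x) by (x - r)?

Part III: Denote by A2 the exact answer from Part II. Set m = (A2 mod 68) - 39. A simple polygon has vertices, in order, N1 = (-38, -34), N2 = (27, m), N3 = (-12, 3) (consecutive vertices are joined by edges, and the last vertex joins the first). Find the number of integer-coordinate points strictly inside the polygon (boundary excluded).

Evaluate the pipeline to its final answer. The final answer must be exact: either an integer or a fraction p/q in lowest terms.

Part I: total draws C(8,4) = 70; complement C(5,4) = 5; favorable 70 - 5 = 65; P = 13/14; answer 13/14
Part II: A1 = 13/14; threaded value p + q = 27; r = 13; remainder = value at the root: 9*(13)^3 + 6*(13)^2 - 6*(13)^1 - 3 = (19773) + (1014) + (-78) + (-3) = 20706; answer 20706
Part III: A2 = 20706; m = -5; cross terms: (-38*-5 - 27*-34)=1108, (27*3 - -12*-5)=21, (-12*-34 - -38*3)=522; twice the area = |1651| = 1651; area = 1651/2; boundary points = 1 + 1 + 1 = 3; strictly interior points = area - boundary/2 + 1 = 825; answer 825

825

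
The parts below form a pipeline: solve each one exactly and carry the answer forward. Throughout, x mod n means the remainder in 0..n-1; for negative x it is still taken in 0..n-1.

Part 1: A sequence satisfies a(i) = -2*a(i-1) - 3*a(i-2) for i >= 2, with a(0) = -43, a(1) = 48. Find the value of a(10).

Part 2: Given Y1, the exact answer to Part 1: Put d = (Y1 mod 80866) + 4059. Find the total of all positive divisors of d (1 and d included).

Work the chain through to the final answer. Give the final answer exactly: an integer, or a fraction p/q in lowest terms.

38976

Part 1: a(2) = -2*(48) - 3*(-43) = 33; iterating: a(2)=33, a(3)=-210, a(4)=321, a(5)=-12, a(6)=-939, a(7)=1914, a(8)=-1011, a(9)=-3720, a(10)=10473; answer 10473
Part 2: Y1 = 10473; d = 14532; 14532 = 2^2 * 3 * 7 * 173; sigma = (1 + 2 + 4) * (1 + 3) * (1 + 7) * (1 + 173) = 7 * 4 * 8 * 174 = 38976; answer 38976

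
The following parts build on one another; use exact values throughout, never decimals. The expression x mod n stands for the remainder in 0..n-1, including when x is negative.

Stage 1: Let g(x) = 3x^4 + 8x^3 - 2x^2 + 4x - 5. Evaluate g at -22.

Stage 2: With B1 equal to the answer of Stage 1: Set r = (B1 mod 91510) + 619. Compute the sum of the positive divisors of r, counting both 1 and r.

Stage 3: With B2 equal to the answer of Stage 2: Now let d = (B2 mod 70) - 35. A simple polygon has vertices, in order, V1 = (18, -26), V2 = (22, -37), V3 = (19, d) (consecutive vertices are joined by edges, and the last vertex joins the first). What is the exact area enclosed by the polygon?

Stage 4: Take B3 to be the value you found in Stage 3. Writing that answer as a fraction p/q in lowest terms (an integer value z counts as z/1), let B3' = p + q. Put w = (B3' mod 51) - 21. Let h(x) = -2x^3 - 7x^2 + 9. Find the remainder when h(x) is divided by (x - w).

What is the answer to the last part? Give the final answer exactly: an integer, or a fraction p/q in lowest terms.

9405

Stage 1: 3*(-22)^4 + 8*(-22)^3 - 2*(-22)^2 + 4*(-22)^1 - 5 = (702768) + (-85184) + (-968) + (-88) + (-5) = 616523; answer 616523
Stage 2: B1 = 616523; r = 68082; 68082 = 2 * 3 * 7 * 1621; sigma = (1 + 2) * (1 + 3) * (1 + 7) * (1 + 1621) = 3 * 4 * 8 * 1622 = 155712; answer 155712
Stage 3: B2 = 155712; d = -3; cross terms: (18*-37 - 22*-26)=-94, (22*-3 - 19*-37)=637, (19*-26 - 18*-3)=-440; twice the area = |103| = 103; area = 103/2; answer 103/2
Stage 4: B3 = 103/2; threaded value p + q = 105; w = -18; remainder = value at the root: -2*(-18)^3 - 7*(-18)^2 + 9 = (11664) + (-2268) + (9) = 9405; answer 9405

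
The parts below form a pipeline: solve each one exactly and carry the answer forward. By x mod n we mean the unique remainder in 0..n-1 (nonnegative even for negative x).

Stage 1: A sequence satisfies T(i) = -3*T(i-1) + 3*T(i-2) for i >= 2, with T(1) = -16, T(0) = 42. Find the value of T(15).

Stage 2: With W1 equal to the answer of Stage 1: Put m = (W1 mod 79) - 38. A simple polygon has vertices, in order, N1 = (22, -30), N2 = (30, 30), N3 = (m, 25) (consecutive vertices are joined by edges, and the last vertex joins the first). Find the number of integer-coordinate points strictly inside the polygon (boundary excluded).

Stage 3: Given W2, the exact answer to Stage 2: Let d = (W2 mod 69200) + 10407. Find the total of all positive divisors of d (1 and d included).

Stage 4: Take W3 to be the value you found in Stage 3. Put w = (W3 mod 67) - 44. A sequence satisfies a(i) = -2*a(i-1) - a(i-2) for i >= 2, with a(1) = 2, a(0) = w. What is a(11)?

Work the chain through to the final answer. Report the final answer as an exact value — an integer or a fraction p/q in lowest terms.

Stage 1: T(2) = -3*(-16) + 3*(42) = 174; iterating: T(2)=174, T(3)=-570, T(4)=2232, T(5)=-8406, T(6)=31914, T(7)=-120960, T(8)=458622, T(9)=-1738746, T(10)=6592104, T(11)=-24992550, T(12)=94753962, T(13)=-359239536, T(14)=1361980494, T(15)=-5163660090; answer -5163660090
Stage 2: W1 = -5163660090; m = -34; cross terms: (22*30 - 30*-30)=1560, (30*25 - -34*30)=1770, (-34*-30 - 22*25)=470; twice the area = |3800| = 3800; area = 1900; boundary points = 4 + 1 + 1 = 6; strictly interior points = area - boundary/2 + 1 = 1898; answer 1898
Stage 3: W2 = 1898; d = 12305; 12305 = 5 * 23 * 107; sigma = (1 + 5) * (1 + 23) * (1 + 107) = 6 * 24 * 108 = 15552; answer 15552
Stage 4: W3 = 15552; w = -36; a(2) = -2*(2) - 1*(-36) = 32; iterating: a(2)=32, a(3)=-66, a(4)=100, a(5)=-134, a(6)=168, a(7)=-202, a(8)=236, a(9)=-270, a(10)=304, a(11)=-338; answer -338

-338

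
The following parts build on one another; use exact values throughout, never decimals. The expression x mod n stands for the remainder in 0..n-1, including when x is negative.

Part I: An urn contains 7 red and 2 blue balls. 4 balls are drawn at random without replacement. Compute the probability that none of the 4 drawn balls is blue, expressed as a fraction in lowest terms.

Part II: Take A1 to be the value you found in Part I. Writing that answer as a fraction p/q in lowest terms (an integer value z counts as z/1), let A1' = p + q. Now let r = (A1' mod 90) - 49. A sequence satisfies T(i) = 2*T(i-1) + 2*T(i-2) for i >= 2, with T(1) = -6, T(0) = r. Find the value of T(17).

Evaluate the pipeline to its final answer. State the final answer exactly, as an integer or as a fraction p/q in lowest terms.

Part I: total draws C(9,4) = 126; favorable C(7,4) = 35; P = 5/18; answer 5/18
Part II: A1 = 5/18; threaded value p + q = 23; r = -26; T(2) = 2*(-6) + 2*(-26) = -64; iterating: T(2)=-64, T(3)=-140, T(4)=-408, T(5)=-1096, T(6)=-3008, T(7)=-8208, T(8)=-22432, T(9)=-61280, T(10)=-167424, T(11)=-457408, T(12)=-1249664, T(13)=-3414144, T(14)=-9327616, T(15)=-25483520, T(16)=-69622272, T(17)=-190211584; answer -190211584

-190211584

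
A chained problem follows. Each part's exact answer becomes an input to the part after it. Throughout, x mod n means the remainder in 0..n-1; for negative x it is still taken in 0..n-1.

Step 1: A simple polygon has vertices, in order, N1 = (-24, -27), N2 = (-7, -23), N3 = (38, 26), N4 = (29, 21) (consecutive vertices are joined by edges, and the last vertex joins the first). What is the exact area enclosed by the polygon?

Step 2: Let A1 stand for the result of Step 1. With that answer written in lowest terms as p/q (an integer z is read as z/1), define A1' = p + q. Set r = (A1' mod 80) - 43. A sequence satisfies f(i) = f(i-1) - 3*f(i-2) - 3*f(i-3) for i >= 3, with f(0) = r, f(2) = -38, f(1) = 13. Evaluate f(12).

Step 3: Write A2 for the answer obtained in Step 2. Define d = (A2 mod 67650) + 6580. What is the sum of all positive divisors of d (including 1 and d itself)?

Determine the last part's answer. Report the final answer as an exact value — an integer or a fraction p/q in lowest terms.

98880

Step 1: cross terms: (-24*-23 - -7*-27)=363, (-7*26 - 38*-23)=692, (38*21 - 29*26)=44, (29*-27 - -24*21)=-279; twice the area = |820| = 820; area = 410; answer 410
Step 2: A1 = 410; threaded value p + q = 411; r = -32; f(3) = 1*(-38) - 3*(13) - 3*(-32) = 19; iterating: f(3)=19, f(4)=94, f(5)=151, f(6)=-188, f(7)=-923, f(8)=-812, f(9)=2521, f(10)=7726, f(11)=2599, f(12)=-28142; answer -28142
Step 3: A2 = -28142; d = 46088; 46088 = 2^3 * 7 * 823; sigma = (1 + 2 + 4 + 8) * (1 + 7) * (1 + 823) = 15 * 8 * 824 = 98880; answer 98880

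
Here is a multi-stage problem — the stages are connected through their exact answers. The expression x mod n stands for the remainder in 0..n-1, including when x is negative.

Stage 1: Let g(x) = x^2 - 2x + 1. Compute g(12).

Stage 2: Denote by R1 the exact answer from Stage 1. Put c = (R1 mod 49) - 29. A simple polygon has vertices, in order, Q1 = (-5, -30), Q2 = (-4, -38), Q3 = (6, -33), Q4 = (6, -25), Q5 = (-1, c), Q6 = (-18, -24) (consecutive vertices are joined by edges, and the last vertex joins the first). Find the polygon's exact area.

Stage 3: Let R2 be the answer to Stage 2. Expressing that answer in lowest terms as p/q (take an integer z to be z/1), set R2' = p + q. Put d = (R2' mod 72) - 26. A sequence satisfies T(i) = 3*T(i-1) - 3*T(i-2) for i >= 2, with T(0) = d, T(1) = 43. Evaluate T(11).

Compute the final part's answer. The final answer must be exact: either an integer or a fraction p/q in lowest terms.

Stage 1: 1*(12)^2 - 2*(12)^1 + 1 = (144) + (-24) + (1) = 121; answer 121
Stage 2: R1 = 121; c = -6; cross terms: (-5*-38 - -4*-30)=70, (-4*-33 - 6*-38)=360, (6*-25 - 6*-33)=48, (6*-6 - -1*-25)=-61, (-1*-24 - -18*-6)=-84, (-18*-30 - -5*-24)=420; twice the area = |753| = 753; area = 753/2; answer 753/2
Stage 3: R2 = 753/2; threaded value p + q = 755; d = 9; T(2) = 3*(43) - 3*(9) = 102; iterating: T(2)=102, T(3)=177, T(4)=225, T(5)=144, T(6)=-243, T(7)=-1161, T(8)=-2754, T(9)=-4779, T(10)=-6075, T(11)=-3888; answer -3888

-3888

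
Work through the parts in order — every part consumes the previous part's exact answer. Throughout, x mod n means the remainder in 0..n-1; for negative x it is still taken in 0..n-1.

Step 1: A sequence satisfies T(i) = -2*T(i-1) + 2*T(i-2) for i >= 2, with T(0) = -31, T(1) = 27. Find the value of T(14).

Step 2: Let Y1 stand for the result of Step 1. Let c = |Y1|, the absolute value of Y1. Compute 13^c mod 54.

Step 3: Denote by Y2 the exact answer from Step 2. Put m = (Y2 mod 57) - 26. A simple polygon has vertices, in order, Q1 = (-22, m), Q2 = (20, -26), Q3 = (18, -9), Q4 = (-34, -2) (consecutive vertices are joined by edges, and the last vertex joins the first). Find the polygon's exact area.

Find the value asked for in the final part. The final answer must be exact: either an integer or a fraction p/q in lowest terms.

Step 1: T(2) = -2*(27) + 2*(-31) = -116; iterating: T(2)=-116, T(3)=286, T(4)=-804, T(5)=2180, T(6)=-5968, T(7)=16296, T(8)=-44528, T(9)=121648, T(10)=-332352, T(11)=908000, T(12)=-2480704, T(13)=6777408, T(14)=-18516224; answer -18516224
Step 2: Y1 = -18516224; c = 18516224; squarings mod 54: 13^1=13, 13^2=7, 13^4=49, 13^8=25, 13^16=31, 13^32=43, 13^64=13, 13^128=7, 13^256=49, 13^512=25, 13^1024=31, 13^2048=43, 13^4096=13, 13^8192=7, 13^16384=49, 13^32768=25, 13^65536=31, 13^131072=43, 13^262144=13, 13^524288=7, 13^1048576=49, 13^2097152=25, 13^4194304=31, 13^8388608=43, 13^16777216=13; 13^18516224 = 13^256 * 13^2048 * 13^32768 * 13^131072 * 13^524288 * 13^1048576 * 13^16777216 = 7 (mod 54); answer 7
Step 3: Y2 = 7; m = -19; cross terms: (-22*-26 - 20*-19)=952, (20*-9 - 18*-26)=288, (18*-2 - -34*-9)=-342, (-34*-19 - -22*-2)=602; twice the area = |1500| = 1500; area = 750; answer 750

750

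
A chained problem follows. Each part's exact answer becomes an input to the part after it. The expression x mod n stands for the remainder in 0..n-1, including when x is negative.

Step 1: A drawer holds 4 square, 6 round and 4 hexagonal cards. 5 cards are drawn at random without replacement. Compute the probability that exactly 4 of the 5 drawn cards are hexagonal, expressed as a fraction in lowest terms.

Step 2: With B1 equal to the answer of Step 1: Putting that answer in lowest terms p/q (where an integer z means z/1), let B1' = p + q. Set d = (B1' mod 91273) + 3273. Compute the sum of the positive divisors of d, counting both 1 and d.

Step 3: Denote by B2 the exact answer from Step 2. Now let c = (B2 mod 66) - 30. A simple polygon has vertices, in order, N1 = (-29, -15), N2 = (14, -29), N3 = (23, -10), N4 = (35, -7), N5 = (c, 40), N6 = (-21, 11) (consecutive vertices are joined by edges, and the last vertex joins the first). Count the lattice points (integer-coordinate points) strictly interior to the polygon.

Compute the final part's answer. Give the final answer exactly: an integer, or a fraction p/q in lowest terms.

2587

Step 1: total draws C(14,5) = 2002; favorable C(4,4)*C(10,1) = 10; P = 5/1001; answer 5/1001
Step 2: B1 = 5/1001; threaded value p + q = 1006; d = 4279; 4279 = 11 * 389; sigma = (1 + 11) * (1 + 389) = 12 * 390 = 4680; answer 4680
Step 3: B2 = 4680; c = 30; cross terms: (-29*-29 - 14*-15)=1051, (14*-10 - 23*-29)=527, (23*-7 - 35*-10)=189, (35*40 - 30*-7)=1610, (30*11 - -21*40)=1170, (-21*-15 - -29*11)=634; twice the area = |5181| = 5181; area = 5181/2; boundary points = 1 + 1 + 3 + 1 + 1 + 2 = 9; strictly interior points = area - boundary/2 + 1 = 2587; answer 2587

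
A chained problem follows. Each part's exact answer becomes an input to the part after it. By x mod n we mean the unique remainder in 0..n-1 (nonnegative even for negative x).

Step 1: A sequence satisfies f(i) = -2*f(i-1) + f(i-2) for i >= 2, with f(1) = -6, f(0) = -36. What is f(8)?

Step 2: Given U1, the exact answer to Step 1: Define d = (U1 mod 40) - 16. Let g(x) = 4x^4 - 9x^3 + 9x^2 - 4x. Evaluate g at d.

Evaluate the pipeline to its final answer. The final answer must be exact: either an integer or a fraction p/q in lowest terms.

Step 1: f(2) = -2*(-6) + 1*(-36) = -24; iterating: f(2)=-24, f(3)=42, f(4)=-108, f(5)=258, f(6)=-624, f(7)=1506, f(8)=-3636; answer -3636
Step 2: U1 = -3636; d = -12; 4*(-12)^4 - 9*(-12)^3 + 9*(-12)^2 - 4*(-12)^1 = (82944) + (15552) + (1296) + (48) = 99840; answer 99840

99840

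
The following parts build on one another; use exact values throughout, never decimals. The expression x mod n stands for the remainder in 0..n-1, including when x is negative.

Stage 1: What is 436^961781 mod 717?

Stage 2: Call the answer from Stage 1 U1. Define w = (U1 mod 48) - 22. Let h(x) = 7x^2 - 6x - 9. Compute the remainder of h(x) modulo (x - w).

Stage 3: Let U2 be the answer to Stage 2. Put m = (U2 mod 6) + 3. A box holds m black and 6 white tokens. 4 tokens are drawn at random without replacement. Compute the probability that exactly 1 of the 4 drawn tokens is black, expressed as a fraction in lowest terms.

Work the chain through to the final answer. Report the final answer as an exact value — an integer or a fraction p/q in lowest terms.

Stage 1: squarings mod 717: 436^1=436, 436^2=91, 436^4=394, 436^8=364, 436^16=568, 436^32=691, 436^64=676, 436^128=247, 436^256=64, 436^512=511, 436^1024=133, 436^2048=481, 436^4096=487, 436^8192=559, 436^16384=586, 436^32768=670, 436^65536=58, 436^131072=496, 436^262144=85, 436^524288=55; 436^961781 = 436^1 * 436^4 * 436^16 * 436^32 * 436^64 * 436^128 * 436^1024 * 436^2048 * 436^8192 * 436^32768 * 436^131072 * 436^262144 * 436^524288 = 415 (mod 717); answer 415
Stage 2: U1 = 415; w = 9; remainder = value at the root: 7*(9)^2 - 6*(9)^1 - 9 = (567) + (-54) + (-9) = 504; answer 504
Stage 3: U2 = 504; m = 3; total draws C(9,4) = 126; favorable C(3,1)*C(6,3) = 60; P = 10/21; answer 10/21

10/21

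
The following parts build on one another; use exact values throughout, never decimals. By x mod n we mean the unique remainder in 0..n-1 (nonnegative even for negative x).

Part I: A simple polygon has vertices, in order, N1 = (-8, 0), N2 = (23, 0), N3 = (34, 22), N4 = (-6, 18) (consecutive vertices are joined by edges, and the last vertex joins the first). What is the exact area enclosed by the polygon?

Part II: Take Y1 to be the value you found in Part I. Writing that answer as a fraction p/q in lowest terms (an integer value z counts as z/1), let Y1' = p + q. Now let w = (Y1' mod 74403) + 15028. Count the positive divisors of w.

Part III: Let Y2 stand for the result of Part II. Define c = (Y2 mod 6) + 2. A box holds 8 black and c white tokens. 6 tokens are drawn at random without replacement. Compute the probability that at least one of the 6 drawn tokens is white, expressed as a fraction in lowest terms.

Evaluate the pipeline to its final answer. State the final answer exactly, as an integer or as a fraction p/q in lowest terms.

32/33

Part I: cross terms: (-8*0 - 23*0)=0, (23*22 - 34*0)=506, (34*18 - -6*22)=744, (-6*0 - -8*18)=144; twice the area = |1394| = 1394; area = 697; answer 697
Part II: Y1 = 697; threaded value p + q = 698; w = 15726; 15726 = 2 * 3 * 2621; number of divisors = (1+1) * (1+1) * (1+1) = 8; answer 8
Part III: Y2 = 8; c = 4; total draws C(12,6) = 924; complement C(8,6) = 28; favorable 924 - 28 = 896; P = 32/33; answer 32/33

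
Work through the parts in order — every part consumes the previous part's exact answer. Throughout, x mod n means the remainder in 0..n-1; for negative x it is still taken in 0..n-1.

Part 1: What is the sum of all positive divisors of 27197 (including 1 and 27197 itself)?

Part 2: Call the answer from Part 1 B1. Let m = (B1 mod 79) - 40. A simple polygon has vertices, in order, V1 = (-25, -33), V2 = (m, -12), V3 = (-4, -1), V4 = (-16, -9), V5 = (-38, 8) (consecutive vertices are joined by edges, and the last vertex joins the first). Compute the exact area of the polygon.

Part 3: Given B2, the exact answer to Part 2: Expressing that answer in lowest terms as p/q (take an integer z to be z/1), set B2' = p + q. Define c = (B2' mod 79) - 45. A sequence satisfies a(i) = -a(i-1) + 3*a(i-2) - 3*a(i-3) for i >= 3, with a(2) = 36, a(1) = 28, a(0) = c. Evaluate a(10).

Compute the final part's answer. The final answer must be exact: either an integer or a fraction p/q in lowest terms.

-37020

Part 1: 27197 is prime, so its only divisors are 1 and 27197; sigma = 1 + 27197 = 27198; answer 27198
Part 2: B1 = 27198; m = -18; cross terms: (-25*-12 - -18*-33)=-294, (-18*-1 - -4*-12)=-30, (-4*-9 - -16*-1)=20, (-16*8 - -38*-9)=-470, (-38*-33 - -25*8)=1454; twice the area = |680| = 680; area = 340; answer 340
Part 3: B2 = 340; threaded value p + q = 341; c = -20; a(3) = -1*(36) + 3*(28) - 3*(-20) = 108; iterating: a(3)=108, a(4)=-84, a(5)=300, a(6)=-876, a(7)=2028, a(8)=-5556, a(9)=14268, a(10)=-37020; answer -37020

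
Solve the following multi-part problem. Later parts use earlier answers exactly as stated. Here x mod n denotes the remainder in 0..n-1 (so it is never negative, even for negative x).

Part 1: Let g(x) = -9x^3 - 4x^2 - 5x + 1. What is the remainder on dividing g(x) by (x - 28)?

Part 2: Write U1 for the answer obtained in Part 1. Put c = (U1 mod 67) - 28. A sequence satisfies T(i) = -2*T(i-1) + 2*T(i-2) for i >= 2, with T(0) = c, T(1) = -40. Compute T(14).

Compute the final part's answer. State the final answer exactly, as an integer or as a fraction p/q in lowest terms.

13540480

Part 1: remainder = value at the root: -9*(28)^3 - 4*(28)^2 - 5*(28)^1 + 1 = (-197568) + (-3136) + (-140) + (1) = -200843; answer -200843
Part 2: U1 = -200843; c = -5; T(2) = -2*(-40) + 2*(-5) = 70; iterating: T(2)=70, T(3)=-220, T(4)=580, T(5)=-1600, T(6)=4360, T(7)=-11920, T(8)=32560, T(9)=-88960, T(10)=243040, T(11)=-664000, T(12)=1814080, T(13)=-4956160, T(14)=13540480; answer 13540480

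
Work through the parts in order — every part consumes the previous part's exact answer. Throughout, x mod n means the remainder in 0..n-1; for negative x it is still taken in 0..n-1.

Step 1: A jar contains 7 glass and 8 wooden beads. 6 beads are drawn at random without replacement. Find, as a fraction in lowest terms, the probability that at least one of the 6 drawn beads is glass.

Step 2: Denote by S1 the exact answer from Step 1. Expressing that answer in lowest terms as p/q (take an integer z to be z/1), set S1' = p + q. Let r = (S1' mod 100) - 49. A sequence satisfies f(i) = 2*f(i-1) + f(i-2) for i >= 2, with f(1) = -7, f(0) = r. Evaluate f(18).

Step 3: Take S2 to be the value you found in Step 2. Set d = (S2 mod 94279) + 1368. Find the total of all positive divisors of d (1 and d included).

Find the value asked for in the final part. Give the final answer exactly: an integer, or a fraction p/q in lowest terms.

90530

Step 1: total draws C(15,6) = 5005; complement C(8,6) = 28; favorable 5005 - 28 = 4977; P = 711/715; answer 711/715
Step 2: S1 = 711/715; threaded value p + q = 1426; r = -23; f(2) = 2*(-7) + 1*(-23) = -37; iterating: f(2)=-37, f(3)=-81, f(4)=-199, f(5)=-479, f(6)=-1157, f(7)=-2793, f(8)=-6743, f(9)=-16279, f(10)=-39301, f(11)=-94881, f(12)=-229063, f(13)=-553007, f(14)=-1335077, f(15)=-3223161, f(16)=-7781399, f(17)=-18785959, f(18)=-45353317; answer -45353317
Step 3: S2 = -45353317; d = 90529; 90529 is prime, so its only divisors are 1 and 90529; sigma = 1 + 90529 = 90530; answer 90530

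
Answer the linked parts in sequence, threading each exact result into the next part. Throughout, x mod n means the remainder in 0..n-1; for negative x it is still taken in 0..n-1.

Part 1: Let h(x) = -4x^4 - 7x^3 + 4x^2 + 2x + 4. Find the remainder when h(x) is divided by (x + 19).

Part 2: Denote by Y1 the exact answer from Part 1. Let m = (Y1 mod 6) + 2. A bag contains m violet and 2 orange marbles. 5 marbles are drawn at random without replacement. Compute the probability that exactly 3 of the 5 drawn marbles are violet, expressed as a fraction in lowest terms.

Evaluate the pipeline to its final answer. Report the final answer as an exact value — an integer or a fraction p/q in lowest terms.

10/21

Part 1: remainder = value at the root: -4*(-19)^4 - 7*(-19)^3 + 4*(-19)^2 + 2*(-19)^1 + 4 = (-521284) + (48013) + (1444) + (-38) + (4) = -471861; answer -471861
Part 2: Y1 = -471861; m = 5; total draws C(7,5) = 21; favorable C(5,3)*C(2,2) = 10; P = 10/21; answer 10/21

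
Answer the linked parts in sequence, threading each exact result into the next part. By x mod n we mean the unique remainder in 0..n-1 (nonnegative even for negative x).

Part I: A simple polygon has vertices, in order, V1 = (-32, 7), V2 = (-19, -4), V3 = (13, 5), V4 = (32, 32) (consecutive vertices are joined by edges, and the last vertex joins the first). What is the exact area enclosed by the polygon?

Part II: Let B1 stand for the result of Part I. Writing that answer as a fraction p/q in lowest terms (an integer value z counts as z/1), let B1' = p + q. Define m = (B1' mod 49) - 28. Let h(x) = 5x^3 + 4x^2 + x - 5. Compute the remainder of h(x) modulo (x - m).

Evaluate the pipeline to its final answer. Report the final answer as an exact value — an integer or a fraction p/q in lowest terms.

5

Part I: cross terms: (-32*-4 - -19*7)=261, (-19*5 - 13*-4)=-43, (13*32 - 32*5)=256, (32*7 - -32*32)=1248; twice the area = |1722| = 1722; area = 861; answer 861
Part II: B1 = 861; threaded value p + q = 862; m = 1; remainder = value at the root: 5*(1)^3 + 4*(1)^2 + 1*(1)^1 - 5 = (5) + (4) + (1) + (-5) = 5; answer 5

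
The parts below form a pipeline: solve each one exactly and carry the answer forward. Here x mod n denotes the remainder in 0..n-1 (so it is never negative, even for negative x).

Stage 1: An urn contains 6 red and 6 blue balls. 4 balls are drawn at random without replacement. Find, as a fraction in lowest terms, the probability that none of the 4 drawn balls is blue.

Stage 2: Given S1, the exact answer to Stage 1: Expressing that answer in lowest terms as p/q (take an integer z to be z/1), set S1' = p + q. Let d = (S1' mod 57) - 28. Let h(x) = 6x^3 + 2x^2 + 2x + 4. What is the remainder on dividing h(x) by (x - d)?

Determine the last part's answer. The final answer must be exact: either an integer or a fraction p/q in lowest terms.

1384

Stage 1: total draws C(12,4) = 495; favorable C(6,4) = 15; P = 1/33; answer 1/33
Stage 2: S1 = 1/33; threaded value p + q = 34; d = 6; remainder = value at the root: 6*(6)^3 + 2*(6)^2 + 2*(6)^1 + 4 = (1296) + (72) + (12) + (4) = 1384; answer 1384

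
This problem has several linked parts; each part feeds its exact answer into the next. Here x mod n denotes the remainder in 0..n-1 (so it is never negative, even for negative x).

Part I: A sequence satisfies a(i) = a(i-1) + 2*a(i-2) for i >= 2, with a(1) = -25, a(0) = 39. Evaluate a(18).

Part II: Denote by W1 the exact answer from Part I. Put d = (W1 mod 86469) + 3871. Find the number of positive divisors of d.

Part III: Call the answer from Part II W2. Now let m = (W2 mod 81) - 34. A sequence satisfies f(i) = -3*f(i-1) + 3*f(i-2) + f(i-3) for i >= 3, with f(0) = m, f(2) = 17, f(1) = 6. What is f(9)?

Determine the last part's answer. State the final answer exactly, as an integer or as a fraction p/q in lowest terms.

-167714

Part I: a(2) = 1*(-25) + 2*(39) = 53; iterating: a(2)=53, a(3)=3, a(4)=109, a(5)=115, a(6)=333, a(7)=563, a(8)=1229, a(9)=2355, a(10)=4813, a(11)=9523, a(12)=19149, a(13)=38195, a(14)=76493, a(15)=152883, a(16)=305869, a(17)=611635, a(18)=1223373; answer 1223373
Part II: W1 = 1223373; d = 16678; 16678 = 2 * 31 * 269; number of divisors = (1+1) * (1+1) * (1+1) = 8; answer 8
Part III: W2 = 8; m = -26; f(3) = -3*(17) + 3*(6) + 1*(-26) = -59; iterating: f(3)=-59, f(4)=234, f(5)=-862, f(6)=3229, f(7)=-12039, f(8)=44942, f(9)=-167714; answer -167714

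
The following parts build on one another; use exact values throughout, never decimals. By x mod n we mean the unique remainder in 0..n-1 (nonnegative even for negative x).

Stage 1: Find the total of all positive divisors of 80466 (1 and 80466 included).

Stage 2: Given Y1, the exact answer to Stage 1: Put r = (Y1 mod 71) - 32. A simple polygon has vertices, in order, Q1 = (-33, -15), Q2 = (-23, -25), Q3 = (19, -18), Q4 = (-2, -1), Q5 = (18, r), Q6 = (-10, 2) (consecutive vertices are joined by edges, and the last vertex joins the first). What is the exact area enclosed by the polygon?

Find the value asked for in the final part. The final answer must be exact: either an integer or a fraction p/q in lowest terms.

896

Stage 1: 80466 = 2 * 3 * 13411; sigma = (1 + 2) * (1 + 3) * (1 + 13411) = 3 * 4 * 13412 = 160944; answer 160944
Stage 2: Y1 = 160944; r = 26; cross terms: (-33*-25 - -23*-15)=480, (-23*-18 - 19*-25)=889, (19*-1 - -2*-18)=-55, (-2*26 - 18*-1)=-34, (18*2 - -10*26)=296, (-10*-15 - -33*2)=216; twice the area = |1792| = 1792; area = 896; answer 896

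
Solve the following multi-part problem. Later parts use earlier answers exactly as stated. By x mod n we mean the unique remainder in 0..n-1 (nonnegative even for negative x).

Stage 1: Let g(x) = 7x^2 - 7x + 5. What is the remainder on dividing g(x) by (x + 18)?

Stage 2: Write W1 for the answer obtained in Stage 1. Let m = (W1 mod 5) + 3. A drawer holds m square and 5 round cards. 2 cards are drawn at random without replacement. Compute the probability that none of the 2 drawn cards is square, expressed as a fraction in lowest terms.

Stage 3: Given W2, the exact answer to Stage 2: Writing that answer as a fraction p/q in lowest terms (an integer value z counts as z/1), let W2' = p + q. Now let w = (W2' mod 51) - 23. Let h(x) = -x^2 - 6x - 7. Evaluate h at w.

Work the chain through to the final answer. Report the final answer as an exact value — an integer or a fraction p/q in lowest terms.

-322

Stage 1: remainder = value at the root: 7*(-18)^2 - 7*(-18)^1 + 5 = (2268) + (126) + (5) = 2399; answer 2399
Stage 2: W1 = 2399; m = 7; total draws C(12,2) = 66; favorable C(5,2) = 10; P = 5/33; answer 5/33
Stage 3: W2 = 5/33; threaded value p + q = 38; w = 15; -1*(15)^2 - 6*(15)^1 - 7 = (-225) + (-90) + (-7) = -322; answer -322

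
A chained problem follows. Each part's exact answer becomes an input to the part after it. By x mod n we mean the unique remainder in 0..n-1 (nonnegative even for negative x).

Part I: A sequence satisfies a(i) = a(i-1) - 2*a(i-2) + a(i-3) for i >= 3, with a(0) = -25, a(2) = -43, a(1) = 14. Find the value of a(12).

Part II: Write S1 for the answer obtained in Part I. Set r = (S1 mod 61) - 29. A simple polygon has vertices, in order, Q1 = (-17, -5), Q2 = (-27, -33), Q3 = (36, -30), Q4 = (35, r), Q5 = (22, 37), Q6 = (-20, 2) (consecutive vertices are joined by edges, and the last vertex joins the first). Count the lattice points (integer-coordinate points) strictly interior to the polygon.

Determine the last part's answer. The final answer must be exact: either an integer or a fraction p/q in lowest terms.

Part I: a(3) = 1*(-43) - 2*(14) + 1*(-25) = -96; iterating: a(3)=-96, a(4)=4, a(5)=153, a(6)=49, a(7)=-253, a(8)=-198, a(9)=357, a(10)=500, a(11)=-412, a(12)=-1055; answer -1055
Part II: S1 = -1055; r = 14; cross terms: (-17*-33 - -27*-5)=426, (-27*-30 - 36*-33)=1998, (36*14 - 35*-30)=1554, (35*37 - 22*14)=987, (22*2 - -20*37)=784, (-20*-5 - -17*2)=134; twice the area = |5883| = 5883; area = 5883/2; boundary points = 2 + 3 + 1 + 1 + 7 + 1 = 15; strictly interior points = area - boundary/2 + 1 = 2935; answer 2935

2935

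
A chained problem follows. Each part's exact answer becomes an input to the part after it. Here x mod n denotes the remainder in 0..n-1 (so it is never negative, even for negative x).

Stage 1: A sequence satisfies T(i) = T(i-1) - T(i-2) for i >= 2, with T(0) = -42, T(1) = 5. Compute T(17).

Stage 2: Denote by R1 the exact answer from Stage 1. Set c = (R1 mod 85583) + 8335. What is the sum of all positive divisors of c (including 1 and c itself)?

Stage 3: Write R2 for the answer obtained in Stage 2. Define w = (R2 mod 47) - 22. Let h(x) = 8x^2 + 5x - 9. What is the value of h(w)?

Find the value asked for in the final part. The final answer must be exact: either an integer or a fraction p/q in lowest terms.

Stage 1: T(2) = 1*(5) - 1*(-42) = 47; iterating: T(2)=47, T(3)=42, T(4)=-5, T(5)=-47, T(6)=-42, T(7)=5, T(8)=47, T(9)=42, T(10)=-5, T(11)=-47, T(12)=-42, T(13)=5, T(14)=47, T(15)=42, T(16)=-5, T(17)=-47; answer -47
Stage 2: R1 = -47; c = 93871; 93871 is prime, so its only divisors are 1 and 93871; sigma = 1 + 93871 = 93872; answer 93872
Stage 3: R2 = 93872; w = -9; 8*(-9)^2 + 5*(-9)^1 - 9 = (648) + (-45) + (-9) = 594; answer 594

594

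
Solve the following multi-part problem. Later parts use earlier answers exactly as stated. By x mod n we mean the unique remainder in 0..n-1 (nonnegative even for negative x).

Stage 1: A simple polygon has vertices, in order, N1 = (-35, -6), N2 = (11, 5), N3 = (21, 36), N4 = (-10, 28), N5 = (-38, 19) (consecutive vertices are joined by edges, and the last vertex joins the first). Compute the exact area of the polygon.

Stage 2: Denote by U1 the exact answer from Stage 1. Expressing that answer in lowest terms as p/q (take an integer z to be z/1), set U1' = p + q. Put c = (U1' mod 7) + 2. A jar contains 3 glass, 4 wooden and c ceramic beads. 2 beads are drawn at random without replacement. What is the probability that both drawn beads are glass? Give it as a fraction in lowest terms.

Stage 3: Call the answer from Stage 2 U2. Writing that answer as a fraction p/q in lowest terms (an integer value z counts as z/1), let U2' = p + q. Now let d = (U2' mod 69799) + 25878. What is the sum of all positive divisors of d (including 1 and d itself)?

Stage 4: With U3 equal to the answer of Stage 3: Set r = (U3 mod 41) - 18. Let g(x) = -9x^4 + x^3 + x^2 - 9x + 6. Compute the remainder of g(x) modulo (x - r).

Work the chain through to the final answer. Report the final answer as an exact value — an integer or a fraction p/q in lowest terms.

Stage 1: cross terms: (-35*5 - 11*-6)=-109, (11*36 - 21*5)=291, (21*28 - -10*36)=948, (-10*19 - -38*28)=874, (-38*-6 - -35*19)=893; twice the area = |2897| = 2897; area = 2897/2; answer 2897/2
Stage 2: U1 = 2897/2; threaded value p + q = 2899; c = 3; total draws C(10,2) = 45; favorable C(3,2) = 3; P = 1/15; answer 1/15
Stage 3: U2 = 1/15; threaded value p + q = 16; d = 25894; 25894 = 2 * 11^2 * 107; sigma = (1 + 2) * (1 + 11 + 121) * (1 + 107) = 3 * 133 * 108 = 43092; answer 43092
Stage 4: U3 = 43092; r = -17; remainder = value at the root: -9*(-17)^4 + 1*(-17)^3 + 1*(-17)^2 - 9*(-17)^1 + 6 = (-751689) + (-4913) + (289) + (153) + (6) = -756154; answer -756154

-756154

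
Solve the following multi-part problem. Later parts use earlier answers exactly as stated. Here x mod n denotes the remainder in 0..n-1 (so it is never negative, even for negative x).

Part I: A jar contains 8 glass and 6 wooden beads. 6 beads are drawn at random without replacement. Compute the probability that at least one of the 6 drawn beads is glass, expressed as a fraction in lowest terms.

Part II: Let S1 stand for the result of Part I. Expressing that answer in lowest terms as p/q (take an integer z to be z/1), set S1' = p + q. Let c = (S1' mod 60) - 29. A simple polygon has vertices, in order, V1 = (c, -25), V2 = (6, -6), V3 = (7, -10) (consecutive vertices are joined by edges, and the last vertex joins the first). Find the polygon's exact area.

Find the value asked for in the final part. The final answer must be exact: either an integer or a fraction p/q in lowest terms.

Part I: total draws C(14,6) = 3003; complement C(6,6) = 1; favorable 3003 - 1 = 3002; P = 3002/3003; answer 3002/3003
Part II: S1 = 3002/3003; threaded value p + q = 6005; c = -24; cross terms: (-24*-6 - 6*-25)=294, (6*-10 - 7*-6)=-18, (7*-25 - -24*-10)=-415; twice the area = |-139| = 139; area = 139/2; answer 139/2

139/2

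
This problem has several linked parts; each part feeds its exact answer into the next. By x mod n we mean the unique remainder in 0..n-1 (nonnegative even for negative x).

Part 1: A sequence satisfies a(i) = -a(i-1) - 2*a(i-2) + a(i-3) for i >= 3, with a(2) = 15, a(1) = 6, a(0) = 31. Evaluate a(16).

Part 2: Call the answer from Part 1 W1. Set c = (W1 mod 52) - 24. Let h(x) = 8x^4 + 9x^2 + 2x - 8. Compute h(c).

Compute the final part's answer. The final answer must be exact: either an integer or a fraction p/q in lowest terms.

53191

Part 1: a(3) = -1*(15) - 2*(6) + 1*(31) = 4; iterating: a(3)=4, a(4)=-28, a(5)=35, a(6)=25, a(7)=-123, a(8)=108, a(9)=163, a(10)=-502, a(11)=284, a(12)=883, a(13)=-1953, a(14)=471, a(15)=4318, a(16)=-7213; answer -7213
Part 2: W1 = -7213; c = -9; 8*(-9)^4 + 9*(-9)^2 + 2*(-9)^1 - 8 = (52488) + (729) + (-18) + (-8) = 53191; answer 53191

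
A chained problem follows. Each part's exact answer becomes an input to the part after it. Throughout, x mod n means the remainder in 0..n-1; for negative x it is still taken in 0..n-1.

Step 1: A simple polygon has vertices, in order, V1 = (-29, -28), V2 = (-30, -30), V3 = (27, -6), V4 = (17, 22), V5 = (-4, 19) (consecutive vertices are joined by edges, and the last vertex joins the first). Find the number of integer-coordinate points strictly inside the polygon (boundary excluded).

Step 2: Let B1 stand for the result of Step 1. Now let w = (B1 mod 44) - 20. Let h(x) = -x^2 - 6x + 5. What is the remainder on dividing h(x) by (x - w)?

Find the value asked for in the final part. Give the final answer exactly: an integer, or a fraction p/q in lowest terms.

-86

Step 1: cross terms: (-29*-30 - -30*-28)=30, (-30*-6 - 27*-30)=990, (27*22 - 17*-6)=696, (17*19 - -4*22)=411, (-4*-28 - -29*19)=663; twice the area = |2790| = 2790; area = 1395; boundary points = 1 + 3 + 2 + 3 + 1 = 10; strictly interior points = area - boundary/2 + 1 = 1391; answer 1391
Step 2: B1 = 1391; w = 7; remainder = value at the root: -1*(7)^2 - 6*(7)^1 + 5 = (-49) + (-42) + (5) = -86; answer -86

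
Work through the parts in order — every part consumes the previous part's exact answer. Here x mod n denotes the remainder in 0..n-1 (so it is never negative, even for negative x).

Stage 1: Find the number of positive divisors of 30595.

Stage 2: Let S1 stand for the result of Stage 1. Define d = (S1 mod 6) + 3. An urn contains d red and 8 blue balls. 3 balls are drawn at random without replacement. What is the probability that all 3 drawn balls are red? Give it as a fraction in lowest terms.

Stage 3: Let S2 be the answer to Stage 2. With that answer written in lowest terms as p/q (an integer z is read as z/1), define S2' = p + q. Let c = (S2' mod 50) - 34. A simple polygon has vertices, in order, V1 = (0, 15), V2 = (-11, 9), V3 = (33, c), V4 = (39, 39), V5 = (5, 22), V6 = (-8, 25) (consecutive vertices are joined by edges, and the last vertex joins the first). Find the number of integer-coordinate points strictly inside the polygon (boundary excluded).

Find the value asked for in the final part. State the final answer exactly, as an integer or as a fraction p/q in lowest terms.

Stage 1: 30595 = 5 * 29 * 211; number of divisors = (1+1) * (1+1) * (1+1) = 8; answer 8
Stage 2: S1 = 8; d = 5; total draws C(13,3) = 286; favorable C(5,3) = 10; P = 5/143; answer 5/143
Stage 3: S2 = 5/143; threaded value p + q = 148; c = 14; cross terms: (0*9 - -11*15)=165, (-11*14 - 33*9)=-451, (33*39 - 39*14)=741, (39*22 - 5*39)=663, (5*25 - -8*22)=301, (-8*15 - 0*25)=-120; twice the area = |1299| = 1299; area = 1299/2; boundary points = 1 + 1 + 1 + 17 + 1 + 2 = 23; strictly interior points = area - boundary/2 + 1 = 639; answer 639

639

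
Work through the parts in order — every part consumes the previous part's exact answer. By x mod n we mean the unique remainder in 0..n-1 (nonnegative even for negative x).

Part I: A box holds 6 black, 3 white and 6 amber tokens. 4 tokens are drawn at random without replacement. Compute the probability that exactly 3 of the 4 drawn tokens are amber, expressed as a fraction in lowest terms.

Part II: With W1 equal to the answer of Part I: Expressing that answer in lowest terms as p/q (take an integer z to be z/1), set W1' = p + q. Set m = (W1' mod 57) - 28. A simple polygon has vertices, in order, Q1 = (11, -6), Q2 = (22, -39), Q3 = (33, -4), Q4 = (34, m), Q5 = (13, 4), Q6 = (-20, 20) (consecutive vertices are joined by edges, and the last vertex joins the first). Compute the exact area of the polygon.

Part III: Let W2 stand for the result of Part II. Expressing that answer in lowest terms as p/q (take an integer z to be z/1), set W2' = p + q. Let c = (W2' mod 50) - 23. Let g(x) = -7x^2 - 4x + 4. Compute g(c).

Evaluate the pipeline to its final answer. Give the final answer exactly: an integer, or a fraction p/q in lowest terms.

Part I: total draws C(15,4) = 1365; favorable C(6,3)*C(9,1) = 180; P = 12/91; answer 12/91
Part II: W1 = 12/91; threaded value p + q = 103; m = 18; cross terms: (11*-39 - 22*-6)=-297, (22*-4 - 33*-39)=1199, (33*18 - 34*-4)=730, (34*4 - 13*18)=-98, (13*20 - -20*4)=340, (-20*-6 - 11*20)=-100; twice the area = |1774| = 1774; area = 887; answer 887
Part III: W2 = 887; threaded value p + q = 888; c = 15; -7*(15)^2 - 4*(15)^1 + 4 = (-1575) + (-60) + (4) = -1631; answer -1631

-1631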